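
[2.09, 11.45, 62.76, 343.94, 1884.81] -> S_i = 2.09*5.48^i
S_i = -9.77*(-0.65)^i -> [-9.77, 6.35, -4.13, 2.68, -1.74]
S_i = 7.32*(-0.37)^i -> [7.32, -2.71, 1.0, -0.37, 0.14]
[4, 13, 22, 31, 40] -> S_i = 4 + 9*i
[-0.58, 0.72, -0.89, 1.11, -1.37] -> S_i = -0.58*(-1.24)^i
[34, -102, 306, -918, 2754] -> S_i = 34*-3^i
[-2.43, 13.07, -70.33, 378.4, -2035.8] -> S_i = -2.43*(-5.38)^i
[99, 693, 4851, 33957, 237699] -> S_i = 99*7^i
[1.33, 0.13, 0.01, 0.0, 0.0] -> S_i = 1.33*0.10^i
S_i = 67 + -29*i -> [67, 38, 9, -20, -49]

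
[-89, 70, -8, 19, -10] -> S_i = Random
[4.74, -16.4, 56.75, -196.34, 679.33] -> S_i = 4.74*(-3.46)^i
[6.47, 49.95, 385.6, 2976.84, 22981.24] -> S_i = 6.47*7.72^i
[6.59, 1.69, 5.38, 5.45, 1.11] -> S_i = Random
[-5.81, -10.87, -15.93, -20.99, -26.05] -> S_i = -5.81 + -5.06*i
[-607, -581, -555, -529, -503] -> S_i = -607 + 26*i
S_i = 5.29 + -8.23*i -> [5.29, -2.94, -11.17, -19.4, -27.63]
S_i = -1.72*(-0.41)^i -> [-1.72, 0.71, -0.29, 0.12, -0.05]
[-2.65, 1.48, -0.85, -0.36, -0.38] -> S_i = Random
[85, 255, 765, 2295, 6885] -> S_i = 85*3^i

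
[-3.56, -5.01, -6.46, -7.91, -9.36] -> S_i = -3.56 + -1.45*i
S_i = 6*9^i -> [6, 54, 486, 4374, 39366]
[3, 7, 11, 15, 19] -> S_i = 3 + 4*i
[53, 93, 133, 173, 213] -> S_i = 53 + 40*i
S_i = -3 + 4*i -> [-3, 1, 5, 9, 13]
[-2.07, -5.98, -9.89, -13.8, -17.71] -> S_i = -2.07 + -3.91*i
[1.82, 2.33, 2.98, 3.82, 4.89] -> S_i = 1.82*1.28^i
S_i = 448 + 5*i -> [448, 453, 458, 463, 468]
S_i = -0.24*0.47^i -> [-0.24, -0.11, -0.05, -0.02, -0.01]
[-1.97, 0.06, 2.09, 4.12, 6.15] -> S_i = -1.97 + 2.03*i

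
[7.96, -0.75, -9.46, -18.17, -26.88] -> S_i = 7.96 + -8.71*i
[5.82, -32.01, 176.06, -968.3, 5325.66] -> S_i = 5.82*(-5.50)^i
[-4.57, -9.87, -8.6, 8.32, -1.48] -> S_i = Random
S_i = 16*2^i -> [16, 32, 64, 128, 256]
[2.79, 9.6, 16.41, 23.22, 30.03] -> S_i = 2.79 + 6.81*i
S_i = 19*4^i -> [19, 76, 304, 1216, 4864]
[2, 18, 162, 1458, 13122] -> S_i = 2*9^i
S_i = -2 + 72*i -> [-2, 70, 142, 214, 286]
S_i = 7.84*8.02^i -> [7.84, 62.88, 504.27, 4044.26, 32434.97]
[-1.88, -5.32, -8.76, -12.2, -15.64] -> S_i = -1.88 + -3.44*i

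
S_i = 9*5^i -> [9, 45, 225, 1125, 5625]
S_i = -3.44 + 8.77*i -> [-3.44, 5.33, 14.1, 22.87, 31.64]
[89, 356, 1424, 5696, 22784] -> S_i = 89*4^i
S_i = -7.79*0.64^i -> [-7.79, -4.99, -3.19, -2.04, -1.31]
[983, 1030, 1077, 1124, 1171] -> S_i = 983 + 47*i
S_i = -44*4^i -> [-44, -176, -704, -2816, -11264]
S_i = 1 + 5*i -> [1, 6, 11, 16, 21]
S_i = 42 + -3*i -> [42, 39, 36, 33, 30]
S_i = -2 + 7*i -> [-2, 5, 12, 19, 26]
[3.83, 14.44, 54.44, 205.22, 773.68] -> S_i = 3.83*3.77^i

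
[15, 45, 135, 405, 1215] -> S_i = 15*3^i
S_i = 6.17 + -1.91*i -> [6.17, 4.26, 2.35, 0.44, -1.47]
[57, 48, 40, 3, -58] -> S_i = Random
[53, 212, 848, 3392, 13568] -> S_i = 53*4^i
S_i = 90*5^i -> [90, 450, 2250, 11250, 56250]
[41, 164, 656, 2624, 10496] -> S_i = 41*4^i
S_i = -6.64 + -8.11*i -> [-6.64, -14.75, -22.86, -30.97, -39.08]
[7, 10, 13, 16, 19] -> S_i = 7 + 3*i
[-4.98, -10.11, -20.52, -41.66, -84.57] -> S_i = -4.98*2.03^i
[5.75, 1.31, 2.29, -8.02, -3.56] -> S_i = Random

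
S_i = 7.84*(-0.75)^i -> [7.84, -5.88, 4.41, -3.31, 2.48]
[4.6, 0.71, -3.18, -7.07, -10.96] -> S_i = 4.60 + -3.89*i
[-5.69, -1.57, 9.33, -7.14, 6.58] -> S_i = Random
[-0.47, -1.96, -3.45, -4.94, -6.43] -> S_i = -0.47 + -1.49*i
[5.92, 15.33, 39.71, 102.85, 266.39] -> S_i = 5.92*2.59^i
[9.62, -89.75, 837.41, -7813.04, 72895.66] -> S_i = 9.62*(-9.33)^i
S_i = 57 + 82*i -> [57, 139, 221, 303, 385]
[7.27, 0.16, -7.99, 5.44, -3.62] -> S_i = Random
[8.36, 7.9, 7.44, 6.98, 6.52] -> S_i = 8.36 + -0.46*i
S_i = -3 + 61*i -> [-3, 58, 119, 180, 241]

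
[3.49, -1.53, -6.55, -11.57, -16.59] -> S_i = 3.49 + -5.02*i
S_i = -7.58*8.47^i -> [-7.58, -64.2, -543.8, -4605.95, -39012.42]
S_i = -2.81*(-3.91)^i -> [-2.81, 10.99, -42.96, 167.97, -656.77]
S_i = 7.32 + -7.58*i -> [7.32, -0.26, -7.84, -15.42, -23.0]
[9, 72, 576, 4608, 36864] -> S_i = 9*8^i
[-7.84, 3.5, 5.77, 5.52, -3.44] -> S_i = Random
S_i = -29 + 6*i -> [-29, -23, -17, -11, -5]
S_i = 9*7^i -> [9, 63, 441, 3087, 21609]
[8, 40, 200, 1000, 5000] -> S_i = 8*5^i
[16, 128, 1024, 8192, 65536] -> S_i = 16*8^i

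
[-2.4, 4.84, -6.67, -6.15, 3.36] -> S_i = Random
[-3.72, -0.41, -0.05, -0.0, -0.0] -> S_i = -3.72*0.11^i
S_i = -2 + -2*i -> [-2, -4, -6, -8, -10]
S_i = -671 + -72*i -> [-671, -743, -815, -887, -959]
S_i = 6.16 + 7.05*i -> [6.16, 13.21, 20.26, 27.31, 34.36]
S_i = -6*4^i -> [-6, -24, -96, -384, -1536]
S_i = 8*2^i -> [8, 16, 32, 64, 128]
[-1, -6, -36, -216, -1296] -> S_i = -1*6^i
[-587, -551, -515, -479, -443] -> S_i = -587 + 36*i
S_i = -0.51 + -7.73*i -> [-0.51, -8.24, -15.97, -23.7, -31.43]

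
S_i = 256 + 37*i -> [256, 293, 330, 367, 404]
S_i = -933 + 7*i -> [-933, -926, -919, -912, -905]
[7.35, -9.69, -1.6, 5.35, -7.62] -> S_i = Random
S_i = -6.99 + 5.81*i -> [-6.99, -1.18, 4.63, 10.44, 16.25]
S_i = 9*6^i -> [9, 54, 324, 1944, 11664]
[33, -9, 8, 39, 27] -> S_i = Random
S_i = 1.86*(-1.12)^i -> [1.86, -2.08, 2.33, -2.61, 2.93]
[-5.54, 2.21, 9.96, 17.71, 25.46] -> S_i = -5.54 + 7.75*i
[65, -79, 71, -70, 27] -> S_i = Random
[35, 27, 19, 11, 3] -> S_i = 35 + -8*i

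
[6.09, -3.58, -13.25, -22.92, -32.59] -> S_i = 6.09 + -9.67*i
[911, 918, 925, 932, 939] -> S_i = 911 + 7*i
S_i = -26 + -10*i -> [-26, -36, -46, -56, -66]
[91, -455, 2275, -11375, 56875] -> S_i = 91*-5^i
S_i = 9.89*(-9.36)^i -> [9.89, -92.57, 866.46, -8110.06, 75910.12]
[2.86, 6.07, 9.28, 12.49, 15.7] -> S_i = 2.86 + 3.21*i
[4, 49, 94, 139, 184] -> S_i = 4 + 45*i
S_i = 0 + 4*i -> [0, 4, 8, 12, 16]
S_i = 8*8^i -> [8, 64, 512, 4096, 32768]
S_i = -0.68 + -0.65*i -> [-0.68, -1.33, -1.98, -2.63, -3.28]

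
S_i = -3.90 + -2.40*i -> [-3.9, -6.3, -8.7, -11.1, -13.5]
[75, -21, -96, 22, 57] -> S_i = Random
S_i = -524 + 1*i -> [-524, -523, -522, -521, -520]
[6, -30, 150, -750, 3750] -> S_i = 6*-5^i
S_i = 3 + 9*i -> [3, 12, 21, 30, 39]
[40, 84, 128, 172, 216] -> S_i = 40 + 44*i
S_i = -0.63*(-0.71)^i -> [-0.63, 0.45, -0.32, 0.23, -0.16]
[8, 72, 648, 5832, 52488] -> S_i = 8*9^i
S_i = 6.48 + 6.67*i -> [6.48, 13.15, 19.82, 26.49, 33.16]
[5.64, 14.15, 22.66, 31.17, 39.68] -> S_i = 5.64 + 8.51*i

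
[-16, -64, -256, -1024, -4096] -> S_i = -16*4^i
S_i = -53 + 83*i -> [-53, 30, 113, 196, 279]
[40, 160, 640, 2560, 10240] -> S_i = 40*4^i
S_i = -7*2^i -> [-7, -14, -28, -56, -112]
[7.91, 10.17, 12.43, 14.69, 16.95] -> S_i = 7.91 + 2.26*i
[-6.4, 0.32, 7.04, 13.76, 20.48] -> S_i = -6.40 + 6.72*i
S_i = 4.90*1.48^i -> [4.9, 7.25, 10.73, 15.88, 23.51]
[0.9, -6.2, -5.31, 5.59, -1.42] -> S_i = Random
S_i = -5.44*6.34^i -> [-5.44, -34.49, -218.66, -1386.33, -8789.33]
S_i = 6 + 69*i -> [6, 75, 144, 213, 282]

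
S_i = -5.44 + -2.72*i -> [-5.44, -8.16, -10.88, -13.6, -16.32]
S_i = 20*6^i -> [20, 120, 720, 4320, 25920]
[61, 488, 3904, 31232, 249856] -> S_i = 61*8^i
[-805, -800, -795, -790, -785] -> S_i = -805 + 5*i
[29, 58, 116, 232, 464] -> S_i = 29*2^i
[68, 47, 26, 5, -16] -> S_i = 68 + -21*i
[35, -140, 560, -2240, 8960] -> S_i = 35*-4^i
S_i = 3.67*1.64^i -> [3.67, 6.02, 9.87, 16.19, 26.55]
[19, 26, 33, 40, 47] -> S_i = 19 + 7*i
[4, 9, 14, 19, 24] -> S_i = 4 + 5*i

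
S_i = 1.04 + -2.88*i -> [1.04, -1.84, -4.72, -7.6, -10.48]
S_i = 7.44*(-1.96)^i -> [7.44, -14.58, 28.58, -56.02, 109.8]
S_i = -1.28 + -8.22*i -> [-1.28, -9.5, -17.72, -25.94, -34.16]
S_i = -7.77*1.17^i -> [-7.77, -9.09, -10.64, -12.44, -14.56]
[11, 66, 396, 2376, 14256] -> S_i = 11*6^i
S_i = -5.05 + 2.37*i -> [-5.05, -2.68, -0.31, 2.06, 4.43]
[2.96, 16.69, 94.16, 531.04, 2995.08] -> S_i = 2.96*5.64^i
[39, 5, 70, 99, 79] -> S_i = Random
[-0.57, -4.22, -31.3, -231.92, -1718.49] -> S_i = -0.57*7.41^i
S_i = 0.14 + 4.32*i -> [0.14, 4.46, 8.78, 13.1, 17.42]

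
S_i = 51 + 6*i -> [51, 57, 63, 69, 75]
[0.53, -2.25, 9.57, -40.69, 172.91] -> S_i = 0.53*(-4.25)^i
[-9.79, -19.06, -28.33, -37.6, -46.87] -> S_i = -9.79 + -9.27*i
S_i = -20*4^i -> [-20, -80, -320, -1280, -5120]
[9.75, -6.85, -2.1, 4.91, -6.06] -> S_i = Random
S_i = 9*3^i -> [9, 27, 81, 243, 729]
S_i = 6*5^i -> [6, 30, 150, 750, 3750]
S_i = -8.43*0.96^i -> [-8.43, -8.09, -7.77, -7.46, -7.16]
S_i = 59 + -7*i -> [59, 52, 45, 38, 31]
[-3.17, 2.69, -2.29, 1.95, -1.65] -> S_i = -3.17*(-0.85)^i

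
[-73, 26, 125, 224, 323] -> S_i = -73 + 99*i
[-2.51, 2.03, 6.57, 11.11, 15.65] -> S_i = -2.51 + 4.54*i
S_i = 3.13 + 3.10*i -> [3.13, 6.23, 9.33, 12.43, 15.53]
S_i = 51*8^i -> [51, 408, 3264, 26112, 208896]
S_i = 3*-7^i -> [3, -21, 147, -1029, 7203]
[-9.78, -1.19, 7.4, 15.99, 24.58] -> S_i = -9.78 + 8.59*i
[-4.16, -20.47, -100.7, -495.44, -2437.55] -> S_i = -4.16*4.92^i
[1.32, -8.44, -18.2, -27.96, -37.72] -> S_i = 1.32 + -9.76*i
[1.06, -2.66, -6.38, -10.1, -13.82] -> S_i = 1.06 + -3.72*i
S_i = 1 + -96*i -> [1, -95, -191, -287, -383]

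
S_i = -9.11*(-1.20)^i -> [-9.11, 10.93, -13.12, 15.74, -18.89]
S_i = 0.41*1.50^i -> [0.41, 0.62, 0.92, 1.38, 2.08]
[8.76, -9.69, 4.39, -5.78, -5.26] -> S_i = Random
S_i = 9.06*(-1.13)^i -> [9.06, -10.24, 11.57, -13.07, 14.77]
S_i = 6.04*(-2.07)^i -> [6.04, -12.5, 25.88, -53.57, 110.9]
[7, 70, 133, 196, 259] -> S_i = 7 + 63*i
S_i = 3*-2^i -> [3, -6, 12, -24, 48]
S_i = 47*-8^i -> [47, -376, 3008, -24064, 192512]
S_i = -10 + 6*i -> [-10, -4, 2, 8, 14]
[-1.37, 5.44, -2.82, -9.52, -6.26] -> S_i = Random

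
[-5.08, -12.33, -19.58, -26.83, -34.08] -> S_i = -5.08 + -7.25*i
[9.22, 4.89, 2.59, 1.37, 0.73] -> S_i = 9.22*0.53^i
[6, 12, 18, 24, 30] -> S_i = 6 + 6*i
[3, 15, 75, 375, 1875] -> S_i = 3*5^i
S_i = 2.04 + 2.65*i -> [2.04, 4.69, 7.34, 9.99, 12.64]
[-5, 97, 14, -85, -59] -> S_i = Random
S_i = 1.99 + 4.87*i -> [1.99, 6.86, 11.73, 16.6, 21.47]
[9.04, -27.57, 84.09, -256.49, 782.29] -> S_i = 9.04*(-3.05)^i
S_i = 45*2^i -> [45, 90, 180, 360, 720]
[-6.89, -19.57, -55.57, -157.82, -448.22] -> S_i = -6.89*2.84^i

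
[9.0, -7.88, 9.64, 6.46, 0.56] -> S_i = Random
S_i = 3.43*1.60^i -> [3.43, 5.49, 8.78, 14.05, 22.48]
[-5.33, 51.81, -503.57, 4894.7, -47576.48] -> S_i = -5.33*(-9.72)^i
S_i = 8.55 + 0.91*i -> [8.55, 9.46, 10.37, 11.28, 12.19]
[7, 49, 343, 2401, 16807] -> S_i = 7*7^i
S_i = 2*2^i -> [2, 4, 8, 16, 32]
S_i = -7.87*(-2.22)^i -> [-7.87, 17.47, -38.79, 86.11, -191.16]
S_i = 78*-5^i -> [78, -390, 1950, -9750, 48750]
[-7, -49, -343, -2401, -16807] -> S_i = -7*7^i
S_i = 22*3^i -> [22, 66, 198, 594, 1782]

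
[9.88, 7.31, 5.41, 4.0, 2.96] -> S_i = 9.88*0.74^i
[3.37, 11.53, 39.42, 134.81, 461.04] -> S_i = 3.37*3.42^i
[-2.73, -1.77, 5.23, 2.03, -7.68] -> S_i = Random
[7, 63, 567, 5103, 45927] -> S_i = 7*9^i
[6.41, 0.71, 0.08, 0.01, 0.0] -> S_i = 6.41*0.11^i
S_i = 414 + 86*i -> [414, 500, 586, 672, 758]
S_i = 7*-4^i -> [7, -28, 112, -448, 1792]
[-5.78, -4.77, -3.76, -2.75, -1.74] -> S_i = -5.78 + 1.01*i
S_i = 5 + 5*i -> [5, 10, 15, 20, 25]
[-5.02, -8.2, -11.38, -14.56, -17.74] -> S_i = -5.02 + -3.18*i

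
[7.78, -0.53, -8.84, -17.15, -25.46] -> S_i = 7.78 + -8.31*i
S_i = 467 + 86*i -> [467, 553, 639, 725, 811]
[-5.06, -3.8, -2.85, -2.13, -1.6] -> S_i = -5.06*0.75^i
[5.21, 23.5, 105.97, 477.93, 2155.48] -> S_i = 5.21*4.51^i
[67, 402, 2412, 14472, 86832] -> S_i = 67*6^i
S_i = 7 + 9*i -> [7, 16, 25, 34, 43]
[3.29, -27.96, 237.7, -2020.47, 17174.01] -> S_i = 3.29*(-8.50)^i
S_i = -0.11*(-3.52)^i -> [-0.11, 0.39, -1.36, 4.8, -16.89]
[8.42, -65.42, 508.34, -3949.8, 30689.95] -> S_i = 8.42*(-7.77)^i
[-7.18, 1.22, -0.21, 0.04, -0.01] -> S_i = -7.18*(-0.17)^i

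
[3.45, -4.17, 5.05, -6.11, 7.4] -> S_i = 3.45*(-1.21)^i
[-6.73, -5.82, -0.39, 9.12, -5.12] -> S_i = Random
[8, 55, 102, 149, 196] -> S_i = 8 + 47*i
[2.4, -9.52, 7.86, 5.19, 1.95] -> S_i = Random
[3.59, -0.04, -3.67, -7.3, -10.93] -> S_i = 3.59 + -3.63*i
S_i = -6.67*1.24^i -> [-6.67, -8.27, -10.26, -12.72, -15.77]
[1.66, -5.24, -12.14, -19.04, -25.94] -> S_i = 1.66 + -6.90*i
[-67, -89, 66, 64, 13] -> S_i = Random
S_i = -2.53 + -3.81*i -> [-2.53, -6.34, -10.15, -13.96, -17.77]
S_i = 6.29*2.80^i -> [6.29, 17.61, 49.31, 138.08, 386.62]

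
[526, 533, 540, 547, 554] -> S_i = 526 + 7*i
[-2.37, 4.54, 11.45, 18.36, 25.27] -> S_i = -2.37 + 6.91*i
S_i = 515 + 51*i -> [515, 566, 617, 668, 719]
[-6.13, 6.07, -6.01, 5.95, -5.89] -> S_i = -6.13*(-0.99)^i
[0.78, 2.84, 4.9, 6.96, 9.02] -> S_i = 0.78 + 2.06*i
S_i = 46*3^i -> [46, 138, 414, 1242, 3726]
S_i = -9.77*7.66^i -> [-9.77, -74.84, -573.26, -4391.18, -33636.41]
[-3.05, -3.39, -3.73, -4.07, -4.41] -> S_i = -3.05 + -0.34*i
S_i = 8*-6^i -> [8, -48, 288, -1728, 10368]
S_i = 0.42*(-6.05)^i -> [0.42, -2.54, 15.37, -93.01, 562.69]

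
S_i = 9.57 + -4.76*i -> [9.57, 4.81, 0.05, -4.71, -9.47]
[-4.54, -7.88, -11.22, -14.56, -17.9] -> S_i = -4.54 + -3.34*i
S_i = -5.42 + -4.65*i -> [-5.42, -10.07, -14.72, -19.37, -24.02]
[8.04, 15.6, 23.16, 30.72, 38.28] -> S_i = 8.04 + 7.56*i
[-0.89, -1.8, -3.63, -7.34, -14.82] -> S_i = -0.89*2.02^i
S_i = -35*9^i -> [-35, -315, -2835, -25515, -229635]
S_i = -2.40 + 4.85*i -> [-2.4, 2.45, 7.3, 12.15, 17.0]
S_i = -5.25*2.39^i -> [-5.25, -12.55, -29.99, -71.67, -171.3]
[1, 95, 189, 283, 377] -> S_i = 1 + 94*i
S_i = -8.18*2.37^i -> [-8.18, -19.39, -45.95, -108.89, -258.08]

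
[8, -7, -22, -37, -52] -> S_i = 8 + -15*i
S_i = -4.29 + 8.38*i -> [-4.29, 4.09, 12.47, 20.85, 29.23]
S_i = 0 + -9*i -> [0, -9, -18, -27, -36]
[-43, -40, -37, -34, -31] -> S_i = -43 + 3*i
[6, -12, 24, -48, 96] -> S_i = 6*-2^i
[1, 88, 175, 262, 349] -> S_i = 1 + 87*i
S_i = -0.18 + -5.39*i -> [-0.18, -5.57, -10.96, -16.35, -21.74]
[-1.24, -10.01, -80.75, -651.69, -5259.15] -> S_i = -1.24*8.07^i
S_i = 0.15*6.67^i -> [0.15, 1.0, 6.67, 44.51, 296.89]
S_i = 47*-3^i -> [47, -141, 423, -1269, 3807]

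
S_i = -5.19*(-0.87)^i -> [-5.19, 4.52, -3.93, 3.42, -2.97]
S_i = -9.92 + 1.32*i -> [-9.92, -8.6, -7.28, -5.96, -4.64]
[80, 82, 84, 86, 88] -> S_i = 80 + 2*i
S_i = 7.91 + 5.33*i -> [7.91, 13.24, 18.57, 23.9, 29.23]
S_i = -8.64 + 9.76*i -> [-8.64, 1.12, 10.88, 20.64, 30.4]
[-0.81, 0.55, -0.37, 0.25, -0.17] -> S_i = -0.81*(-0.68)^i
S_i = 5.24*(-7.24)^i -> [5.24, -37.94, 274.67, -1988.6, 14397.45]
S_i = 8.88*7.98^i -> [8.88, 70.86, 565.48, 4512.55, 36010.12]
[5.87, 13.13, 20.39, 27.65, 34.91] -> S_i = 5.87 + 7.26*i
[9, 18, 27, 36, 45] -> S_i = 9 + 9*i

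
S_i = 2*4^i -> [2, 8, 32, 128, 512]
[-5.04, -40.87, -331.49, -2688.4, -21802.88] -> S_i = -5.04*8.11^i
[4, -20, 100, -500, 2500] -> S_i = 4*-5^i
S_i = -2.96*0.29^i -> [-2.96, -0.86, -0.25, -0.07, -0.02]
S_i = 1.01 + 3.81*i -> [1.01, 4.82, 8.63, 12.44, 16.25]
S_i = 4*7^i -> [4, 28, 196, 1372, 9604]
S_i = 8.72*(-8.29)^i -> [8.72, -72.29, 599.27, -4967.98, 41184.58]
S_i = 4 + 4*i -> [4, 8, 12, 16, 20]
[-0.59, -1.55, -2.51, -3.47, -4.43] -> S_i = -0.59 + -0.96*i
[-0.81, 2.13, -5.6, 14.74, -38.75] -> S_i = -0.81*(-2.63)^i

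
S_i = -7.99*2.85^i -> [-7.99, -22.77, -64.9, -184.96, -527.14]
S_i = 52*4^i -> [52, 208, 832, 3328, 13312]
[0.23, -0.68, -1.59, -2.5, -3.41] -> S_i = 0.23 + -0.91*i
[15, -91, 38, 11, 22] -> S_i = Random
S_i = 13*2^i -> [13, 26, 52, 104, 208]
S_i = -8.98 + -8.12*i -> [-8.98, -17.1, -25.22, -33.34, -41.46]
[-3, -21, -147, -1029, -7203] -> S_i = -3*7^i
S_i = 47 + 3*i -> [47, 50, 53, 56, 59]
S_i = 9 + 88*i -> [9, 97, 185, 273, 361]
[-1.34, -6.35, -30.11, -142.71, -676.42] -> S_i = -1.34*4.74^i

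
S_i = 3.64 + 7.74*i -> [3.64, 11.38, 19.12, 26.86, 34.6]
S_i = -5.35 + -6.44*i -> [-5.35, -11.79, -18.23, -24.67, -31.11]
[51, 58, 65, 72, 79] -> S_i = 51 + 7*i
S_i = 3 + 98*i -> [3, 101, 199, 297, 395]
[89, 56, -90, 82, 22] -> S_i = Random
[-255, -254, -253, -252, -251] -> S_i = -255 + 1*i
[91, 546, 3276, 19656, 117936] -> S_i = 91*6^i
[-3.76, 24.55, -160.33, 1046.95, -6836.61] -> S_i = -3.76*(-6.53)^i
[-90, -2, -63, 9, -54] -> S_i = Random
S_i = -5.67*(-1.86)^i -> [-5.67, 10.55, -19.62, 36.49, -67.86]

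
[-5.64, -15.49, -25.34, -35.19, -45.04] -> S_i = -5.64 + -9.85*i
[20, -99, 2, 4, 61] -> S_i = Random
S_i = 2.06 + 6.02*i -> [2.06, 8.08, 14.1, 20.12, 26.14]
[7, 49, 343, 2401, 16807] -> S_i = 7*7^i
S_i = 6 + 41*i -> [6, 47, 88, 129, 170]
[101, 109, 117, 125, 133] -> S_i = 101 + 8*i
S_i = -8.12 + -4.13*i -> [-8.12, -12.25, -16.38, -20.51, -24.64]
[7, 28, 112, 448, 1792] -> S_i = 7*4^i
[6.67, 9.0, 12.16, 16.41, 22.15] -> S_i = 6.67*1.35^i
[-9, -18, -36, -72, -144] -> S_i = -9*2^i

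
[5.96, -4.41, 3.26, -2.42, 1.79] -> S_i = 5.96*(-0.74)^i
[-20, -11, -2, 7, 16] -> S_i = -20 + 9*i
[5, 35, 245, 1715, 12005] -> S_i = 5*7^i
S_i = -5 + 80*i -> [-5, 75, 155, 235, 315]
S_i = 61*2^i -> [61, 122, 244, 488, 976]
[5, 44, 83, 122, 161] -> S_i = 5 + 39*i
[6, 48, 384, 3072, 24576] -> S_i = 6*8^i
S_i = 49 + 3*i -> [49, 52, 55, 58, 61]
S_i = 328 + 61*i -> [328, 389, 450, 511, 572]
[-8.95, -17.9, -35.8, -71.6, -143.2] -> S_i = -8.95*2.00^i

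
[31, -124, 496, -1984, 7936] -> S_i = 31*-4^i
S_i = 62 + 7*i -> [62, 69, 76, 83, 90]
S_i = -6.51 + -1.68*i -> [-6.51, -8.19, -9.87, -11.55, -13.23]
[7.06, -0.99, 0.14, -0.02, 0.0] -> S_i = 7.06*(-0.14)^i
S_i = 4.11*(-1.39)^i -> [4.11, -5.71, 7.94, -11.04, 15.34]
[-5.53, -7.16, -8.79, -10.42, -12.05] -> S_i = -5.53 + -1.63*i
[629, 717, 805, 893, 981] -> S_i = 629 + 88*i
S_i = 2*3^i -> [2, 6, 18, 54, 162]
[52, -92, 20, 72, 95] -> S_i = Random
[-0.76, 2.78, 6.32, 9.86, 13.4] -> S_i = -0.76 + 3.54*i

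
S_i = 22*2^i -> [22, 44, 88, 176, 352]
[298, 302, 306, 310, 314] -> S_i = 298 + 4*i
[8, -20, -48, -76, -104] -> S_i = 8 + -28*i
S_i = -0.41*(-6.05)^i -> [-0.41, 2.48, -15.01, 90.79, -549.29]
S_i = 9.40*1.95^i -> [9.4, 18.33, 35.74, 69.7, 135.91]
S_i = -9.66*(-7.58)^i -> [-9.66, 73.22, -555.03, 4207.12, -31889.96]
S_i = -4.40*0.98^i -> [-4.4, -4.31, -4.23, -4.14, -4.06]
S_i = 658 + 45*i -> [658, 703, 748, 793, 838]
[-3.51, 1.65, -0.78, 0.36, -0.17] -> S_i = -3.51*(-0.47)^i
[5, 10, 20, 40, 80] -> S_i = 5*2^i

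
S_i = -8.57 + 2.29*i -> [-8.57, -6.28, -3.99, -1.7, 0.59]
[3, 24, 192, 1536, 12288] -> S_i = 3*8^i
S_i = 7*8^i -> [7, 56, 448, 3584, 28672]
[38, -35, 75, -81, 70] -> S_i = Random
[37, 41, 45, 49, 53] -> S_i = 37 + 4*i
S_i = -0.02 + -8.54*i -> [-0.02, -8.56, -17.1, -25.64, -34.18]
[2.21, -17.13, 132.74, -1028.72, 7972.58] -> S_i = 2.21*(-7.75)^i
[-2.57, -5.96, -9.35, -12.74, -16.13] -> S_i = -2.57 + -3.39*i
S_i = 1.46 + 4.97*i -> [1.46, 6.43, 11.4, 16.37, 21.34]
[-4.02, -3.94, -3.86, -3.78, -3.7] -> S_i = -4.02 + 0.08*i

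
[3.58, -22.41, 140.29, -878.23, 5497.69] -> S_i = 3.58*(-6.26)^i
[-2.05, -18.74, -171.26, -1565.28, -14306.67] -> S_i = -2.05*9.14^i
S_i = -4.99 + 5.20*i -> [-4.99, 0.21, 5.41, 10.61, 15.81]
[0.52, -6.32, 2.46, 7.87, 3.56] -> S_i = Random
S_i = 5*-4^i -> [5, -20, 80, -320, 1280]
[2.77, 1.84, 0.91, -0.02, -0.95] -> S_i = 2.77 + -0.93*i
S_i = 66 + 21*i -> [66, 87, 108, 129, 150]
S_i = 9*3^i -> [9, 27, 81, 243, 729]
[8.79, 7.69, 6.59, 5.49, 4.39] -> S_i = 8.79 + -1.10*i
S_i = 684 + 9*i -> [684, 693, 702, 711, 720]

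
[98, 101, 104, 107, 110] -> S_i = 98 + 3*i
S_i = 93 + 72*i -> [93, 165, 237, 309, 381]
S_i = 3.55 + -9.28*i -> [3.55, -5.73, -15.01, -24.29, -33.57]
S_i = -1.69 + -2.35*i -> [-1.69, -4.04, -6.39, -8.74, -11.09]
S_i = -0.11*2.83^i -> [-0.11, -0.31, -0.88, -2.49, -7.06]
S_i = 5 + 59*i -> [5, 64, 123, 182, 241]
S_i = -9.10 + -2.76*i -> [-9.1, -11.86, -14.62, -17.38, -20.14]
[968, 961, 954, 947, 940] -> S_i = 968 + -7*i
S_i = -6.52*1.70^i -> [-6.52, -11.08, -18.84, -32.03, -54.46]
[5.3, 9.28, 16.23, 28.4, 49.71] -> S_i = 5.30*1.75^i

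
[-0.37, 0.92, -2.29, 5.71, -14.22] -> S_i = -0.37*(-2.49)^i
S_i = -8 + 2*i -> [-8, -6, -4, -2, 0]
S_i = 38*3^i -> [38, 114, 342, 1026, 3078]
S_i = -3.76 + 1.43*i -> [-3.76, -2.33, -0.9, 0.53, 1.96]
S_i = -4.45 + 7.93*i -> [-4.45, 3.48, 11.41, 19.34, 27.27]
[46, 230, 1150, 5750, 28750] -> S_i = 46*5^i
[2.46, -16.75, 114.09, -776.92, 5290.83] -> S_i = 2.46*(-6.81)^i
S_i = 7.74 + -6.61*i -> [7.74, 1.13, -5.48, -12.09, -18.7]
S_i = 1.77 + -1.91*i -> [1.77, -0.14, -2.05, -3.96, -5.87]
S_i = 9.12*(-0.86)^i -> [9.12, -7.84, 6.75, -5.8, 4.99]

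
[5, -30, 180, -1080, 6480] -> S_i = 5*-6^i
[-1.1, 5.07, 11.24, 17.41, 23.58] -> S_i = -1.10 + 6.17*i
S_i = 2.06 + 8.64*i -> [2.06, 10.7, 19.34, 27.98, 36.62]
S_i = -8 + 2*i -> [-8, -6, -4, -2, 0]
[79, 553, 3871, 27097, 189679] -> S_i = 79*7^i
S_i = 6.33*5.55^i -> [6.33, 35.13, 194.98, 1082.14, 6005.87]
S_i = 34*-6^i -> [34, -204, 1224, -7344, 44064]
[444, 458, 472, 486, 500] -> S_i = 444 + 14*i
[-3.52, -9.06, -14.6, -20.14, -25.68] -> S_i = -3.52 + -5.54*i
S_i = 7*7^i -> [7, 49, 343, 2401, 16807]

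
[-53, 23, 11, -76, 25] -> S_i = Random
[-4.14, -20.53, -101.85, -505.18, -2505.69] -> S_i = -4.14*4.96^i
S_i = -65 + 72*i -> [-65, 7, 79, 151, 223]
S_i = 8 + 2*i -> [8, 10, 12, 14, 16]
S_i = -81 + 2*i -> [-81, -79, -77, -75, -73]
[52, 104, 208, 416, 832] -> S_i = 52*2^i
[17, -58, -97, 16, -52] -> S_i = Random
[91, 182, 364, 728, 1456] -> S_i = 91*2^i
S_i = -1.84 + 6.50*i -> [-1.84, 4.66, 11.16, 17.66, 24.16]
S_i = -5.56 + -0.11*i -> [-5.56, -5.67, -5.78, -5.89, -6.0]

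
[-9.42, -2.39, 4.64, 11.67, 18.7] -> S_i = -9.42 + 7.03*i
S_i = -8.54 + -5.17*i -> [-8.54, -13.71, -18.88, -24.05, -29.22]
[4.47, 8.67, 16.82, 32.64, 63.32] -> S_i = 4.47*1.94^i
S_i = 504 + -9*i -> [504, 495, 486, 477, 468]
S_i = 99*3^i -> [99, 297, 891, 2673, 8019]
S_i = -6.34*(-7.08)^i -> [-6.34, 44.89, -317.8, 2250.03, -15930.24]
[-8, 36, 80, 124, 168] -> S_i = -8 + 44*i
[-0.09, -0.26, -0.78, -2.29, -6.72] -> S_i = -0.09*2.94^i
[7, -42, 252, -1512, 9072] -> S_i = 7*-6^i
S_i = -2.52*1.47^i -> [-2.52, -3.7, -5.45, -8.0, -11.77]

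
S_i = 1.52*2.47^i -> [1.52, 3.75, 9.27, 22.91, 56.58]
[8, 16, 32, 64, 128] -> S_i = 8*2^i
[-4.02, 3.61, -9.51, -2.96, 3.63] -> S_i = Random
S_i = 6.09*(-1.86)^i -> [6.09, -11.33, 21.07, -39.19, 72.89]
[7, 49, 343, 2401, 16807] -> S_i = 7*7^i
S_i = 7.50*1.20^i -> [7.5, 9.0, 10.8, 12.96, 15.55]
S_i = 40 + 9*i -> [40, 49, 58, 67, 76]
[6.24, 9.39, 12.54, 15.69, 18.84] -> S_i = 6.24 + 3.15*i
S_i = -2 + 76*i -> [-2, 74, 150, 226, 302]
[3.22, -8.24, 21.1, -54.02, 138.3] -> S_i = 3.22*(-2.56)^i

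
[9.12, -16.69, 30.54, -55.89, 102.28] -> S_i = 9.12*(-1.83)^i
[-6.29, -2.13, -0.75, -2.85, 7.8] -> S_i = Random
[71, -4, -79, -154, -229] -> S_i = 71 + -75*i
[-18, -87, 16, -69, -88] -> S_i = Random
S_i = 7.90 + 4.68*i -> [7.9, 12.58, 17.26, 21.94, 26.62]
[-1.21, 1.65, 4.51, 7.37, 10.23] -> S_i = -1.21 + 2.86*i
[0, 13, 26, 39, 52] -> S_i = 0 + 13*i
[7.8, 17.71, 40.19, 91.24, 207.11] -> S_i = 7.80*2.27^i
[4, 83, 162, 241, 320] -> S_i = 4 + 79*i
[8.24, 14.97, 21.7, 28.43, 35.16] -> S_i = 8.24 + 6.73*i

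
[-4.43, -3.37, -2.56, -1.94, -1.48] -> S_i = -4.43*0.76^i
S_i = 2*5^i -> [2, 10, 50, 250, 1250]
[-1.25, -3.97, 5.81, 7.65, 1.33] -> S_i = Random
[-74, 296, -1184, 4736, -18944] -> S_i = -74*-4^i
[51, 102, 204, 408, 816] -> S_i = 51*2^i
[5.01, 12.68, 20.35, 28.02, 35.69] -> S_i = 5.01 + 7.67*i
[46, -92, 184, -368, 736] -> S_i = 46*-2^i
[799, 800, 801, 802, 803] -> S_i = 799 + 1*i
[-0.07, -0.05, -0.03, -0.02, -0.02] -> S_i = -0.07*0.69^i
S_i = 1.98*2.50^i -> [1.98, 4.95, 12.38, 30.94, 77.34]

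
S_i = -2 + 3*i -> [-2, 1, 4, 7, 10]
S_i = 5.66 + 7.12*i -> [5.66, 12.78, 19.9, 27.02, 34.14]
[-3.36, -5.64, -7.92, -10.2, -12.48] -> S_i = -3.36 + -2.28*i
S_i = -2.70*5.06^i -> [-2.7, -13.66, -69.13, -349.8, -1769.97]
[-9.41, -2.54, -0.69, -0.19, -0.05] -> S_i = -9.41*0.27^i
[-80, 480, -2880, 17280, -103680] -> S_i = -80*-6^i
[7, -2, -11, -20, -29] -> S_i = 7 + -9*i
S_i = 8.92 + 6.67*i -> [8.92, 15.59, 22.26, 28.93, 35.6]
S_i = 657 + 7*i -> [657, 664, 671, 678, 685]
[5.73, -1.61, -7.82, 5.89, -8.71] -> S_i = Random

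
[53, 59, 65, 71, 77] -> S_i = 53 + 6*i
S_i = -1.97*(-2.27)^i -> [-1.97, 4.47, -10.15, 23.04, -52.31]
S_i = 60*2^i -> [60, 120, 240, 480, 960]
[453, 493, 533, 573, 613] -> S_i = 453 + 40*i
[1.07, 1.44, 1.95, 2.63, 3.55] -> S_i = 1.07*1.35^i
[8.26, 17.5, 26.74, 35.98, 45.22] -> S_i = 8.26 + 9.24*i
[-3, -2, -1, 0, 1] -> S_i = -3 + 1*i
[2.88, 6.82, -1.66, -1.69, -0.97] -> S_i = Random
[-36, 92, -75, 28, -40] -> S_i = Random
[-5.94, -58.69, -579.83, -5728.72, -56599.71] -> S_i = -5.94*9.88^i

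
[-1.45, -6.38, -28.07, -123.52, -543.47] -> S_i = -1.45*4.40^i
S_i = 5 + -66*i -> [5, -61, -127, -193, -259]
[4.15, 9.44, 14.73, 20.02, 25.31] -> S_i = 4.15 + 5.29*i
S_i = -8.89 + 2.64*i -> [-8.89, -6.25, -3.61, -0.97, 1.67]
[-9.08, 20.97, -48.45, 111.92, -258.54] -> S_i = -9.08*(-2.31)^i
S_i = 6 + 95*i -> [6, 101, 196, 291, 386]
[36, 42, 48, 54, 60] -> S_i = 36 + 6*i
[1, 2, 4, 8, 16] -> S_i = 1*2^i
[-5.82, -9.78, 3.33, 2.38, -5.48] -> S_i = Random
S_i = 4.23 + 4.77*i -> [4.23, 9.0, 13.77, 18.54, 23.31]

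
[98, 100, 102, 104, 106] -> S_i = 98 + 2*i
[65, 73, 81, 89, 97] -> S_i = 65 + 8*i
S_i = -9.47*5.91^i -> [-9.47, -55.97, -330.77, -1954.85, -11553.14]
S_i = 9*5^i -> [9, 45, 225, 1125, 5625]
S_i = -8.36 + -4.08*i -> [-8.36, -12.44, -16.52, -20.6, -24.68]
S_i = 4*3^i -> [4, 12, 36, 108, 324]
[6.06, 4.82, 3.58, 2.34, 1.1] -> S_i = 6.06 + -1.24*i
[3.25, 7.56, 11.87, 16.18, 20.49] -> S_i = 3.25 + 4.31*i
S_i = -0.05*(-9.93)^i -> [-0.05, 0.5, -4.93, 48.96, -486.15]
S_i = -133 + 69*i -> [-133, -64, 5, 74, 143]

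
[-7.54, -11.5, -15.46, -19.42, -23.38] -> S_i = -7.54 + -3.96*i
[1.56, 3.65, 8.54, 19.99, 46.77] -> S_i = 1.56*2.34^i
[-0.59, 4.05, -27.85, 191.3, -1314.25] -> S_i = -0.59*(-6.87)^i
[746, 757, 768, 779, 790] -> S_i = 746 + 11*i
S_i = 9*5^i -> [9, 45, 225, 1125, 5625]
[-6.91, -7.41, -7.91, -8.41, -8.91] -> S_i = -6.91 + -0.50*i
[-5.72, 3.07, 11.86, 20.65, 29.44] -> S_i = -5.72 + 8.79*i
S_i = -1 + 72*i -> [-1, 71, 143, 215, 287]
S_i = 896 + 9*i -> [896, 905, 914, 923, 932]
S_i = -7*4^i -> [-7, -28, -112, -448, -1792]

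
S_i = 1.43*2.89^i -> [1.43, 4.13, 11.94, 34.52, 99.75]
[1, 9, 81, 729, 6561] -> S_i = 1*9^i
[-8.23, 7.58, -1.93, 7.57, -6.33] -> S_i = Random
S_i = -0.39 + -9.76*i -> [-0.39, -10.15, -19.91, -29.67, -39.43]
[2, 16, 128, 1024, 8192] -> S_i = 2*8^i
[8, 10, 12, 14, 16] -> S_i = 8 + 2*i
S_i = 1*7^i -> [1, 7, 49, 343, 2401]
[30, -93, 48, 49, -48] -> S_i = Random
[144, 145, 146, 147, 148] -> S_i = 144 + 1*i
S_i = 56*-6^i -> [56, -336, 2016, -12096, 72576]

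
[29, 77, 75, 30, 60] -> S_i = Random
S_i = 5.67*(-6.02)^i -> [5.67, -34.13, 205.48, -1237.01, 7446.79]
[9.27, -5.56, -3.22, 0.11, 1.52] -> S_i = Random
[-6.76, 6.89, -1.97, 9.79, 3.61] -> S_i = Random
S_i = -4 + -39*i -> [-4, -43, -82, -121, -160]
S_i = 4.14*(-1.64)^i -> [4.14, -6.79, 11.13, -18.26, 29.95]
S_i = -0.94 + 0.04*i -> [-0.94, -0.9, -0.86, -0.82, -0.78]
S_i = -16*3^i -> [-16, -48, -144, -432, -1296]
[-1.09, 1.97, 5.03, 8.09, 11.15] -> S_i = -1.09 + 3.06*i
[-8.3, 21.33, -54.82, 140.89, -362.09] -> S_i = -8.30*(-2.57)^i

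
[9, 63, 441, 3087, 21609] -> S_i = 9*7^i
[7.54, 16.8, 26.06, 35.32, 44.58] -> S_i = 7.54 + 9.26*i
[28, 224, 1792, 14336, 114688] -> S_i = 28*8^i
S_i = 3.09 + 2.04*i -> [3.09, 5.13, 7.17, 9.21, 11.25]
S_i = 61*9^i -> [61, 549, 4941, 44469, 400221]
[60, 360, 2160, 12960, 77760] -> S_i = 60*6^i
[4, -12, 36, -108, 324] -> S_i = 4*-3^i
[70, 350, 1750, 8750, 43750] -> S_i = 70*5^i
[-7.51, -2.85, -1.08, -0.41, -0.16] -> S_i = -7.51*0.38^i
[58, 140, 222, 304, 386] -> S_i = 58 + 82*i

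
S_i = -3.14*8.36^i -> [-3.14, -26.25, -219.45, -1834.63, -15337.51]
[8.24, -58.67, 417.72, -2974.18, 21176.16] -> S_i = 8.24*(-7.12)^i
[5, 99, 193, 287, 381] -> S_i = 5 + 94*i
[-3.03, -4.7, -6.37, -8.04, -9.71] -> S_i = -3.03 + -1.67*i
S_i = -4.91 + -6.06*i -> [-4.91, -10.97, -17.03, -23.09, -29.15]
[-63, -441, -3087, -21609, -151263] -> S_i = -63*7^i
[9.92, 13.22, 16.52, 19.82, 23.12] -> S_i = 9.92 + 3.30*i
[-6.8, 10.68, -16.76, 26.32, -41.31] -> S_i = -6.80*(-1.57)^i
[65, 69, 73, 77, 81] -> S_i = 65 + 4*i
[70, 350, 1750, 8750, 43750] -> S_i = 70*5^i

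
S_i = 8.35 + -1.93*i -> [8.35, 6.42, 4.49, 2.56, 0.63]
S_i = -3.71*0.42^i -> [-3.71, -1.56, -0.65, -0.27, -0.12]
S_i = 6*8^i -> [6, 48, 384, 3072, 24576]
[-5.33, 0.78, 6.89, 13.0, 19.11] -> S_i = -5.33 + 6.11*i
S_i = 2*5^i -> [2, 10, 50, 250, 1250]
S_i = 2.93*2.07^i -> [2.93, 6.07, 12.55, 25.99, 53.8]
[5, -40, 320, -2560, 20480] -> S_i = 5*-8^i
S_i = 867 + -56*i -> [867, 811, 755, 699, 643]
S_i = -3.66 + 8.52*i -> [-3.66, 4.86, 13.38, 21.9, 30.42]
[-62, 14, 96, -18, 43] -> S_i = Random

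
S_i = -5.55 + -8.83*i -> [-5.55, -14.38, -23.21, -32.04, -40.87]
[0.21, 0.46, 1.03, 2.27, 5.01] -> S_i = 0.21*2.21^i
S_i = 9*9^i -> [9, 81, 729, 6561, 59049]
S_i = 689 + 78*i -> [689, 767, 845, 923, 1001]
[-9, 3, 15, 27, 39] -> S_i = -9 + 12*i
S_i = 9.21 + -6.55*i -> [9.21, 2.66, -3.89, -10.44, -16.99]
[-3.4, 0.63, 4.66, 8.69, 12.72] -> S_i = -3.40 + 4.03*i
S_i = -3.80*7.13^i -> [-3.8, -27.09, -193.18, -1377.37, -9820.68]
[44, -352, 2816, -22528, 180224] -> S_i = 44*-8^i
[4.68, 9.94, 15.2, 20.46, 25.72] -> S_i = 4.68 + 5.26*i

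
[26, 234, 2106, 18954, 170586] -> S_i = 26*9^i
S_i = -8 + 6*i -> [-8, -2, 4, 10, 16]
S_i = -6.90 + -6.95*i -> [-6.9, -13.85, -20.8, -27.75, -34.7]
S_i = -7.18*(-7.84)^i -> [-7.18, 56.29, -441.32, 3459.97, -27126.18]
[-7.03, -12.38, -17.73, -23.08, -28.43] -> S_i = -7.03 + -5.35*i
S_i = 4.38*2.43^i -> [4.38, 10.64, 25.86, 62.85, 152.72]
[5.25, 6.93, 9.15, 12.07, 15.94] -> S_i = 5.25*1.32^i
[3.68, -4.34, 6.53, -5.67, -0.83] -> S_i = Random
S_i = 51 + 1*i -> [51, 52, 53, 54, 55]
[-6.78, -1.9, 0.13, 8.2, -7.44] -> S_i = Random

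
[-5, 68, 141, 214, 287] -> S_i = -5 + 73*i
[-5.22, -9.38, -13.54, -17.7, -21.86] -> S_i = -5.22 + -4.16*i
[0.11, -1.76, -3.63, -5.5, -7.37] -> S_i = 0.11 + -1.87*i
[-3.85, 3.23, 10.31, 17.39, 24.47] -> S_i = -3.85 + 7.08*i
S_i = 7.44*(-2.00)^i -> [7.44, -14.88, 29.76, -59.52, 119.04]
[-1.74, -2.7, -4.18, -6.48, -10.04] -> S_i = -1.74*1.55^i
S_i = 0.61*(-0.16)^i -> [0.61, -0.1, 0.02, -0.0, 0.0]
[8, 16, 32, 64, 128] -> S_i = 8*2^i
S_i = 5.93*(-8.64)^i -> [5.93, -51.24, 442.67, -3824.69, 33045.3]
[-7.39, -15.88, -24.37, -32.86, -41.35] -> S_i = -7.39 + -8.49*i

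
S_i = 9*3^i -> [9, 27, 81, 243, 729]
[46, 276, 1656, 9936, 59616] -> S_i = 46*6^i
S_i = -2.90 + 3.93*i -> [-2.9, 1.03, 4.96, 8.89, 12.82]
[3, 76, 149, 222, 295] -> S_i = 3 + 73*i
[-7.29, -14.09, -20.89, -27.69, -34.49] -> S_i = -7.29 + -6.80*i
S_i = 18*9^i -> [18, 162, 1458, 13122, 118098]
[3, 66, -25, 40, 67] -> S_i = Random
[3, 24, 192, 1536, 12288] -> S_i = 3*8^i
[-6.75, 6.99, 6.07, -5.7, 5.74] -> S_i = Random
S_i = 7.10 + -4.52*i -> [7.1, 2.58, -1.94, -6.46, -10.98]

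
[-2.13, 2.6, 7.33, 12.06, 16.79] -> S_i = -2.13 + 4.73*i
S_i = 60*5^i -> [60, 300, 1500, 7500, 37500]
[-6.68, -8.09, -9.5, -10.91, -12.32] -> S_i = -6.68 + -1.41*i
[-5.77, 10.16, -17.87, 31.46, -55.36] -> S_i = -5.77*(-1.76)^i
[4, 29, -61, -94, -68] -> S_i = Random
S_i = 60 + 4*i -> [60, 64, 68, 72, 76]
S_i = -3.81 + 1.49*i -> [-3.81, -2.32, -0.83, 0.66, 2.15]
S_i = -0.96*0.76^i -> [-0.96, -0.73, -0.55, -0.42, -0.32]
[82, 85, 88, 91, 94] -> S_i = 82 + 3*i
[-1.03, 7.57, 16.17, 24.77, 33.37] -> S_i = -1.03 + 8.60*i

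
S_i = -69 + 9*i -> [-69, -60, -51, -42, -33]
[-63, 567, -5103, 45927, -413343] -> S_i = -63*-9^i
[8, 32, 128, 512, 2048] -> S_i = 8*4^i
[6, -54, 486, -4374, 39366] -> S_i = 6*-9^i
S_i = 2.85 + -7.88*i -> [2.85, -5.03, -12.91, -20.79, -28.67]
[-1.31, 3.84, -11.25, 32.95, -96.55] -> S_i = -1.31*(-2.93)^i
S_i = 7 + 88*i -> [7, 95, 183, 271, 359]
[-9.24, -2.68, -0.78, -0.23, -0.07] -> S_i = -9.24*0.29^i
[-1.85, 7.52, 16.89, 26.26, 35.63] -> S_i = -1.85 + 9.37*i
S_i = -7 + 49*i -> [-7, 42, 91, 140, 189]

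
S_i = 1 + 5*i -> [1, 6, 11, 16, 21]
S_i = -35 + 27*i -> [-35, -8, 19, 46, 73]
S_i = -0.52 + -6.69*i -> [-0.52, -7.21, -13.9, -20.59, -27.28]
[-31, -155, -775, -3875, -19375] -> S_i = -31*5^i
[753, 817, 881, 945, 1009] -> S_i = 753 + 64*i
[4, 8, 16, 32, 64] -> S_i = 4*2^i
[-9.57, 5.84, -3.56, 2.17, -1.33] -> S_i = -9.57*(-0.61)^i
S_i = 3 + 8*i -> [3, 11, 19, 27, 35]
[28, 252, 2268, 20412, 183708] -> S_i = 28*9^i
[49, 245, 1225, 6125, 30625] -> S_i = 49*5^i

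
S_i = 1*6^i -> [1, 6, 36, 216, 1296]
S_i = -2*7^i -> [-2, -14, -98, -686, -4802]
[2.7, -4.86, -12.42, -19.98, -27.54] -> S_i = 2.70 + -7.56*i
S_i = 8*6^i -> [8, 48, 288, 1728, 10368]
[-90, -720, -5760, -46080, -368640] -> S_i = -90*8^i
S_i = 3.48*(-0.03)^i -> [3.48, -0.1, 0.0, -0.0, 0.0]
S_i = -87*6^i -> [-87, -522, -3132, -18792, -112752]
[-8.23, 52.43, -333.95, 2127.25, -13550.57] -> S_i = -8.23*(-6.37)^i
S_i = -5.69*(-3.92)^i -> [-5.69, 22.3, -87.43, 342.74, -1343.56]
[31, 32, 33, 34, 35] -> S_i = 31 + 1*i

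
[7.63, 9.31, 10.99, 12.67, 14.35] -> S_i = 7.63 + 1.68*i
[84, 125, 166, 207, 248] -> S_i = 84 + 41*i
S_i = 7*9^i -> [7, 63, 567, 5103, 45927]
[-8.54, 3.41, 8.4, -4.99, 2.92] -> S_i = Random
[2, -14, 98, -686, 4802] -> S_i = 2*-7^i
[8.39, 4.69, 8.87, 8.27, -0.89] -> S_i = Random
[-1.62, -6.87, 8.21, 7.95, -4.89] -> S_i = Random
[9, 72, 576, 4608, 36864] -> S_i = 9*8^i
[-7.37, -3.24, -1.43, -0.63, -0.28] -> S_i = -7.37*0.44^i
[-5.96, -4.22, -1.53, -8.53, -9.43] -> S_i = Random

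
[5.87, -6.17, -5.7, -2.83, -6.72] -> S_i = Random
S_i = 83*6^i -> [83, 498, 2988, 17928, 107568]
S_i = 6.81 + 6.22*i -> [6.81, 13.03, 19.25, 25.47, 31.69]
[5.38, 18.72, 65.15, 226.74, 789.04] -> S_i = 5.38*3.48^i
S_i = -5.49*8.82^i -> [-5.49, -48.42, -427.08, -3766.85, -33223.6]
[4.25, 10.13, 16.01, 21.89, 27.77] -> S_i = 4.25 + 5.88*i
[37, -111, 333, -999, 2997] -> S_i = 37*-3^i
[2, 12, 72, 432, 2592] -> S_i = 2*6^i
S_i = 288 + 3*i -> [288, 291, 294, 297, 300]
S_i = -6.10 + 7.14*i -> [-6.1, 1.04, 8.18, 15.32, 22.46]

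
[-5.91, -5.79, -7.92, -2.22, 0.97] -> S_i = Random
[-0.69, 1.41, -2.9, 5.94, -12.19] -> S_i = -0.69*(-2.05)^i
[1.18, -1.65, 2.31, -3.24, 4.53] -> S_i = 1.18*(-1.40)^i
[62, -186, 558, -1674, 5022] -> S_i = 62*-3^i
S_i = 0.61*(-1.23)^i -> [0.61, -0.75, 0.92, -1.14, 1.4]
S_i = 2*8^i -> [2, 16, 128, 1024, 8192]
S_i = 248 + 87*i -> [248, 335, 422, 509, 596]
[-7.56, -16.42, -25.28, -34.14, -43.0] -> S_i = -7.56 + -8.86*i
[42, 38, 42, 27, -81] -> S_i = Random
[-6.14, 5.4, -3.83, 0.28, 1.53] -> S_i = Random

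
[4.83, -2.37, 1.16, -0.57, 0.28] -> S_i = 4.83*(-0.49)^i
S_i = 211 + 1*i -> [211, 212, 213, 214, 215]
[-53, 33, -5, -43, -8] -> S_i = Random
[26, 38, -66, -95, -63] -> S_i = Random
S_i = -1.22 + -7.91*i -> [-1.22, -9.13, -17.04, -24.95, -32.86]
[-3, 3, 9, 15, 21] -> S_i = -3 + 6*i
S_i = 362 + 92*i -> [362, 454, 546, 638, 730]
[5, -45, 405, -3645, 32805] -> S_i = 5*-9^i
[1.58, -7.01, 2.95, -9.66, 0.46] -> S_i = Random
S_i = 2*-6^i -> [2, -12, 72, -432, 2592]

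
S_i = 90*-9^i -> [90, -810, 7290, -65610, 590490]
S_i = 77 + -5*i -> [77, 72, 67, 62, 57]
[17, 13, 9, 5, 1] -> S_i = 17 + -4*i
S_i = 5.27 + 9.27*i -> [5.27, 14.54, 23.81, 33.08, 42.35]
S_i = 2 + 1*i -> [2, 3, 4, 5, 6]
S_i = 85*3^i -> [85, 255, 765, 2295, 6885]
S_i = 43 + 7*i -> [43, 50, 57, 64, 71]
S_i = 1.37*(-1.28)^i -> [1.37, -1.75, 2.24, -2.87, 3.68]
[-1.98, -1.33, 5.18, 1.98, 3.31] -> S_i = Random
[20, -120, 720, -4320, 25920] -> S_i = 20*-6^i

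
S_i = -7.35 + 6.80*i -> [-7.35, -0.55, 6.25, 13.05, 19.85]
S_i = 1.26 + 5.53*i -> [1.26, 6.79, 12.32, 17.85, 23.38]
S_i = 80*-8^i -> [80, -640, 5120, -40960, 327680]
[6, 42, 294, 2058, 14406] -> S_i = 6*7^i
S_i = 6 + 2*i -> [6, 8, 10, 12, 14]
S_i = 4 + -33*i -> [4, -29, -62, -95, -128]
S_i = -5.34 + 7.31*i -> [-5.34, 1.97, 9.28, 16.59, 23.9]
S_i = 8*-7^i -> [8, -56, 392, -2744, 19208]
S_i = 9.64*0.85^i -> [9.64, 8.19, 6.96, 5.92, 5.03]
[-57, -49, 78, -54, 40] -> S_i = Random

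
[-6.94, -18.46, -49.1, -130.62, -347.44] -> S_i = -6.94*2.66^i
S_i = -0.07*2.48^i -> [-0.07, -0.17, -0.43, -1.07, -2.65]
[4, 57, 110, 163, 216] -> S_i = 4 + 53*i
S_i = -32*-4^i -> [-32, 128, -512, 2048, -8192]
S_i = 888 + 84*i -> [888, 972, 1056, 1140, 1224]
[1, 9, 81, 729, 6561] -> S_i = 1*9^i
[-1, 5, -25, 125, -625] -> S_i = -1*-5^i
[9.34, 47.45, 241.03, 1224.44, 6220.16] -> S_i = 9.34*5.08^i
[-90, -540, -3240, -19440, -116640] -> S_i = -90*6^i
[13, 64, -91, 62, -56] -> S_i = Random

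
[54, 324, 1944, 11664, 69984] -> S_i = 54*6^i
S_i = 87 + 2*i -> [87, 89, 91, 93, 95]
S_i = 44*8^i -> [44, 352, 2816, 22528, 180224]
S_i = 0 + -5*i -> [0, -5, -10, -15, -20]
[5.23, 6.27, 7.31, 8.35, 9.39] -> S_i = 5.23 + 1.04*i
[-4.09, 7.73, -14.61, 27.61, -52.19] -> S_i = -4.09*(-1.89)^i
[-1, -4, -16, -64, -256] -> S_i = -1*4^i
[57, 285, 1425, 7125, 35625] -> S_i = 57*5^i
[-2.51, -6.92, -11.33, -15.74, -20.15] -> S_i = -2.51 + -4.41*i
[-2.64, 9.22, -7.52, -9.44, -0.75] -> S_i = Random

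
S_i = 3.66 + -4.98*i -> [3.66, -1.32, -6.3, -11.28, -16.26]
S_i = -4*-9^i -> [-4, 36, -324, 2916, -26244]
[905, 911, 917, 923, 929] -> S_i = 905 + 6*i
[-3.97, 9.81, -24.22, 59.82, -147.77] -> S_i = -3.97*(-2.47)^i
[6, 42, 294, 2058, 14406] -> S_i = 6*7^i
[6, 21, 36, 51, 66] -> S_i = 6 + 15*i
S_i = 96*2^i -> [96, 192, 384, 768, 1536]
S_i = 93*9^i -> [93, 837, 7533, 67797, 610173]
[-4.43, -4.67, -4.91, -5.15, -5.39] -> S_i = -4.43 + -0.24*i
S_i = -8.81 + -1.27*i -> [-8.81, -10.08, -11.35, -12.62, -13.89]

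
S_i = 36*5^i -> [36, 180, 900, 4500, 22500]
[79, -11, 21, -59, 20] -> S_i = Random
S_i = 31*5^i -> [31, 155, 775, 3875, 19375]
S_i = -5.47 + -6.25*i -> [-5.47, -11.72, -17.97, -24.22, -30.47]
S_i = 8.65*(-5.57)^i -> [8.65, -48.18, 268.37, -1494.8, 8326.01]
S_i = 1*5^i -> [1, 5, 25, 125, 625]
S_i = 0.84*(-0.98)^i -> [0.84, -0.82, 0.81, -0.79, 0.77]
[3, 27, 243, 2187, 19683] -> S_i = 3*9^i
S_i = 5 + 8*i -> [5, 13, 21, 29, 37]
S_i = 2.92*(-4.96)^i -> [2.92, -14.48, 71.84, -356.31, 1767.3]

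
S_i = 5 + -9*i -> [5, -4, -13, -22, -31]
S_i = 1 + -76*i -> [1, -75, -151, -227, -303]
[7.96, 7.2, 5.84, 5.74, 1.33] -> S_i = Random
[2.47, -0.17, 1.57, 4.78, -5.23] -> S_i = Random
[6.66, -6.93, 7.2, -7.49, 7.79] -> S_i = 6.66*(-1.04)^i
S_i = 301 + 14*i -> [301, 315, 329, 343, 357]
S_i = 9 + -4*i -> [9, 5, 1, -3, -7]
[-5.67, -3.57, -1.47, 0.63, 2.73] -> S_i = -5.67 + 2.10*i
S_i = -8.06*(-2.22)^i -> [-8.06, 17.89, -39.72, 88.18, -195.77]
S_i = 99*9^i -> [99, 891, 8019, 72171, 649539]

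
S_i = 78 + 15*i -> [78, 93, 108, 123, 138]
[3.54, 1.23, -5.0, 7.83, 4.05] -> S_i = Random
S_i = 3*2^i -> [3, 6, 12, 24, 48]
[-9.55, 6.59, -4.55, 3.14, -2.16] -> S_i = -9.55*(-0.69)^i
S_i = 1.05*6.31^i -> [1.05, 6.63, 41.81, 263.8, 1664.59]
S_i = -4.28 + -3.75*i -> [-4.28, -8.03, -11.78, -15.53, -19.28]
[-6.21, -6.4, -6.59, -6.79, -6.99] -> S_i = -6.21*1.03^i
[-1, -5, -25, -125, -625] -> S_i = -1*5^i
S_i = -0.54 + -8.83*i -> [-0.54, -9.37, -18.2, -27.03, -35.86]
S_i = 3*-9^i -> [3, -27, 243, -2187, 19683]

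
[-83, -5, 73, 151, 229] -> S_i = -83 + 78*i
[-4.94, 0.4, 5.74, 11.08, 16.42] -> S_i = -4.94 + 5.34*i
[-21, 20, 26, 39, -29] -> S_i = Random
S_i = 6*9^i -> [6, 54, 486, 4374, 39366]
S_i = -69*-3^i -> [-69, 207, -621, 1863, -5589]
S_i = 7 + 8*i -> [7, 15, 23, 31, 39]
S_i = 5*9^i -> [5, 45, 405, 3645, 32805]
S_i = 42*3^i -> [42, 126, 378, 1134, 3402]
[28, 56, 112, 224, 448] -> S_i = 28*2^i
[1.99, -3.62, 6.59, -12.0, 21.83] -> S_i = 1.99*(-1.82)^i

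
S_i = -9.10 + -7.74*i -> [-9.1, -16.84, -24.58, -32.32, -40.06]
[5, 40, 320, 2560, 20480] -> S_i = 5*8^i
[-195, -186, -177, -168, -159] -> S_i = -195 + 9*i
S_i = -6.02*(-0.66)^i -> [-6.02, 3.97, -2.62, 1.73, -1.14]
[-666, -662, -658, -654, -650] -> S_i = -666 + 4*i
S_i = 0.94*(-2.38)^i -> [0.94, -2.24, 5.32, -12.67, 30.16]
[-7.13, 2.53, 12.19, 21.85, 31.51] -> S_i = -7.13 + 9.66*i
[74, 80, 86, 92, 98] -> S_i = 74 + 6*i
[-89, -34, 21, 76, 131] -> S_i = -89 + 55*i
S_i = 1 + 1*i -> [1, 2, 3, 4, 5]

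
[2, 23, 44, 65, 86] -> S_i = 2 + 21*i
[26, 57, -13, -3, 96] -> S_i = Random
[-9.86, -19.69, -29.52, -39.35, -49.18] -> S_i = -9.86 + -9.83*i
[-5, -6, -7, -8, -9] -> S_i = -5 + -1*i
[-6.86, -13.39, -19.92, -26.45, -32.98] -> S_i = -6.86 + -6.53*i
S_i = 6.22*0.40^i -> [6.22, 2.49, 1.0, 0.4, 0.16]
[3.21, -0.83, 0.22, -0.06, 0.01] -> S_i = 3.21*(-0.26)^i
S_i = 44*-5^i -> [44, -220, 1100, -5500, 27500]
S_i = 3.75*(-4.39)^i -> [3.75, -16.46, 72.27, -317.27, 1392.8]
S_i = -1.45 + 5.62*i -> [-1.45, 4.17, 9.79, 15.41, 21.03]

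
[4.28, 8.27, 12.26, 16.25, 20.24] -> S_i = 4.28 + 3.99*i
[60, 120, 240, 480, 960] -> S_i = 60*2^i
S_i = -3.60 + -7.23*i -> [-3.6, -10.83, -18.06, -25.29, -32.52]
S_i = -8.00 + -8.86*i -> [-8.0, -16.86, -25.72, -34.58, -43.44]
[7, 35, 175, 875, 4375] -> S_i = 7*5^i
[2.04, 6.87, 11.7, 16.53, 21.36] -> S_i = 2.04 + 4.83*i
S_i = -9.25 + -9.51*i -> [-9.25, -18.76, -28.27, -37.78, -47.29]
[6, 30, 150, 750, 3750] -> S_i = 6*5^i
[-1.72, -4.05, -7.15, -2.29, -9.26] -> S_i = Random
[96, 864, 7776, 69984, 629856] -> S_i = 96*9^i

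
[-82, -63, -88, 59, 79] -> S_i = Random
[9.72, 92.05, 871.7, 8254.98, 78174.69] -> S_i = 9.72*9.47^i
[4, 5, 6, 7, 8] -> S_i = 4 + 1*i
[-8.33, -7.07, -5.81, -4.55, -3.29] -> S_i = -8.33 + 1.26*i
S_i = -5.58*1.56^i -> [-5.58, -8.7, -13.58, -21.18, -33.05]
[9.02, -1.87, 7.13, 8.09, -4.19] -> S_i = Random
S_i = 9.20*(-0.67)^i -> [9.2, -6.16, 4.13, -2.77, 1.85]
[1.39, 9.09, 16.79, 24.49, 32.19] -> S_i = 1.39 + 7.70*i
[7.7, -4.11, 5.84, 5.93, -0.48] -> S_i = Random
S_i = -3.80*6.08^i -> [-3.8, -23.1, -140.47, -854.07, -5192.76]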